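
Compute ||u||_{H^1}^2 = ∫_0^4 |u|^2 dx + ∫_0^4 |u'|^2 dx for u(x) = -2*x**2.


||u||_{H^1}^2 = 17408/15

The H^1 norm (squared) on an interval (0, L) is
  ||u||_{H^1}^2 = ∫_0^L u(x)^2 dx + ∫_0^L u'(x)^2 dx.
Compute u'(x) = -4*x.
Then u(x)^2 = 4*x**4 and u'(x)^2 = 16*x**2.
Integrate each monomial from 0 to 4 using ∫_0^4 c·x^n dx = c·4^(n+1)/(n+1):
  ∫_0^4 u(x)^2 dx = ∫_0^4 (4*x^4) dx. Term by term:
    ∫_0^4 4*x^4 dx = 4096/5.
  ∫_0^4 u'(x)^2 dx = ∫_0^4 (16*x^2) dx. Term by term:
    ∫_0^4 16*x^2 dx = 1024/3.
Adding: ||u||_{H^1}^2 = 4096/5 + 1024/3 = 17408/15.


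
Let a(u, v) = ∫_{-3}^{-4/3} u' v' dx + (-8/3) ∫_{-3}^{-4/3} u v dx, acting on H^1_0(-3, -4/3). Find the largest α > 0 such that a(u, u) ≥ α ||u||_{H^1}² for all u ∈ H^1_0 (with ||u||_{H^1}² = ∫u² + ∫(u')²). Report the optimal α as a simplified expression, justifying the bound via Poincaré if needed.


α = (-200 + 27*π^2)/(3*(25 + 9*π^2))

Coercivity of a(·,·) on H^1_0(-3, -4/3) means a(u, u) ≥ α ||u||_{H^1}² for every u ∈ H^1_0.
The interval has length L = 5/3, and Poincaré/coercivity depend only on L. Here a(u, u) = ∫(u')² + (-8/3)·∫u².
Here c = -8/3 < 0 with |c| < (π/L)² = 9*π^2/25, so coercivity still holds. The condition a(u,u) ≥ α||u||_{H^1}² reads (1−α)∫(u')² ≥ (α−c)∫u². Any admissible α is ≤ 1 (rapidly oscillating u have ∫u²/∫(u')² → 0), and α = 1 would force 0 ≥ (1−c)∫u², impossible since c < 1; so 1−α > 0. By the sharp Poincaré inequality on H^1_0 of an interval of length L, ∫(u')² ≥ (π/L)²∫u² with equality for the first sine mode sin(π(x−x₀)/L) (x₀ the left endpoint), so the inequality holds for all u iff (1−α)(π/L)² ≥ α − c, i.e. α ≤ ((π/L)² + c)/((π/L)² + 1) = (1 + c(L/π)²)/(1 + (L/π)²). (Direct route, valid since c ≤ 0: Poincaré gives c∫u² ≥ c(L/π)²∫(u')², so a(u,u) ≥ (1 + c(L/π)²)∫(u')², while ||u||_{H^1}² ≤ (1 + (L/π)²)∫(u')²; dividing yields the same α.) With (π/L)² = 9*π^2/25 and c = -8/3, the largest admissible constant is α = ((π/L)² + c)/((π/L)² + 1).
Simplifying, α = (-200 + 27*π^2)/(3*(25 + 9*π^2)).


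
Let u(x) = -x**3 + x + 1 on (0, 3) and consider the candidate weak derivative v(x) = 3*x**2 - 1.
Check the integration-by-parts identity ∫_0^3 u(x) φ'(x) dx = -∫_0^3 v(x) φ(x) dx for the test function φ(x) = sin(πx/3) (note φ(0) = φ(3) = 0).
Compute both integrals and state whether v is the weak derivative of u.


LHS = -324/π^3 + 75/π, RHS = -75/π + 324/π^3. No, v is not the weak derivative of u.

u(x) = -x**3 + x + 1, classical derivative u'(x) = 1 - 3*x**2.
φ(x) = sin(πx/3), so φ'(x) = π*cos(π*x/3)/3.
Note φ(0) = φ(3) = 0, so the boundary term u·φ vanishes.
LHS = ∫_0^3 u(x) φ'(x) dx = ∫_0^3 (-π*x^3*cos(π*x/3)/3 + π*x*cos(π*x/3)/3 + π*cos(π*x/3)/3) dx. Term by term:
  ∫_0^3 π*cos(π*x/3)/3 dx = 0;  ∫_0^3 -π*x^3*cos(π*x/3)/3 dx = -324/π^3 + 81/π;  ∫_0^3 π*x*cos(π*x/3)/3 dx = -6/π.
Sum: 0 + -324/π^3 + 81/π − 6/π = -324/π^3 + 75/π.
So LHS = -324/π^3 + 75/π.
∫_0^3 v(x) φ(x) dx = ∫_0^3 (3*x^2*sin(π*x/3) - sin(π*x/3)) dx. Term by term:
  ∫_0^3 -sin(π*x/3) dx = -6/π;  ∫_0^3 3*x^2*sin(π*x/3) dx = -324/π^3 + 81/π.
Sum: -6/π + -324/π^3 + 81/π = -324/π^3 + 75/π.
So RHS = -∫_0^3 v(x) φ(x) dx = -75/π + 324/π^3.
LHS − RHS = -648/π^3 + 150/π ≠ 0, so the identity fails.
(For a valid weak derivative the identity must hold for EVERY test function, in particular this one. The failure shows v is NOT the weak derivative of u.)
Correct weak derivative would be u'(x) = 1 - 3*x**2.


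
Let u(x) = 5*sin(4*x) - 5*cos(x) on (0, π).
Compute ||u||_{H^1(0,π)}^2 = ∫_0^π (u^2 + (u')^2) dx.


||u||_{H^1(0,π)}^2 = -160/3 + 475*π/2

u'(x) = 5*sin(x) + 20*cos(4*x).
Expand u² and (u')² and integrate term by term on (0, π), using: for integers n ≥ 1, ∫_0^π sin²(nx) dx = ∫_0^π cos²(nx) dx = π/2; for n ≠ n', ∫_0^π sin(nx)sin(n'x) dx = ∫_0^π cos(nx)cos(n'x) dx = 0; and by product-to-sum, ∫_0^π sin(nx)cos(n'x) dx = ½∫_0^π [sin((n+n')x) + sin((n−n')x)] dx, which is 0 when n+n' is even and 2n/(n²−n'²) when n+n' is odd (it need not vanish on (0, π)).
  u² squared terms: (-5)²·∫cos(x)² dx = 25·π/2 = 25*π/2;  (5)²·∫sin(4x)² dx = 25·π/2 = 25*π/2.
  u² cross terms: 2·(-5)·(5)·∫cos(x)·sin(4x) dx = -50·(8/15) = -80/3.
  So ∫_0^π u² dx = 25*π/2 + 25*π/2 − 80/3 = -80/3 + 25*π.
  (u')² squared terms: (5)²·∫sin(x)² dx = 25·π/2 = 25*π/2;  (20)²·∫cos(4x)² dx = 400·π/2 = 200*π.
  (u')² cross terms: 2·(5)·(20)·∫sin(x)·cos(4x) dx = 200·(-2/15) = -80/3.
  So ∫_0^π (u')² dx = 25*π/2 + 200*π − 80/3 = -80/3 + 425*π/2.
||u||_{H^1}^2 = (-80/3 + 25*π) + (-80/3 + 425*π/2) = -160/3 + 475*π/2.


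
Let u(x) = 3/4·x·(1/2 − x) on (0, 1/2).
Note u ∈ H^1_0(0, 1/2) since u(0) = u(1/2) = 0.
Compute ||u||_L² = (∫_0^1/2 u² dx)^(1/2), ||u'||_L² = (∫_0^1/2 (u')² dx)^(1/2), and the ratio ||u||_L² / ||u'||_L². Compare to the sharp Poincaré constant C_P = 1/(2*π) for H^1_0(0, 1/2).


||u||_L² / ||u'||_L² = sqrt(10)/20 < C_P = 1/(2*π).

u(x) = 3/4·x·(1/2 − x), so u'(x) = 3/8 - 3*x/2.
u(x) = 3/4·x·(1/2 − x) vanishes at x = 0 and x = 1/2, so u ∈ H^1_0(0, 1/2). Differentiate via the product rule and integrate the resulting polynomials term by term.
  ∫_0^1/2 u² dx = ∫_0^1/2 (9*x^4/16 - 9*x^3/16 + 9*x^2/64) dx. Term by term:
    ∫_0^1/2 9*x^4/16 dx = 9/2560;  ∫_0^1/2 -9*x^3/16 dx = -9/1024;  ∫_0^1/2 9*x^2/64 dx = 3/512.
  Sum: 9/2560 − 9/1024 + 3/512 = 3/5120.
  ∫_0^1/2 (u')² dx = ∫_0^1/2 (9*x^2/4 - 9*x/8 + 9/64) dx. Term by term:
    ∫_0^1/2 9*x^2/4 dx = 3/32;  ∫_0^1/2 -9*x/8 dx = -9/64;  ∫_0^1/2 9/64 dx = 9/128.
  Sum: 3/32 − 9/64 + 9/128 = 3/128.
∫_0^1/2 u² dx = 3/5120, so ||u||_L² = sqrt(15)/160.
∫_0^1/2 (u')² dx = 3/128, so ||u'||_L² = sqrt(6)/16.
Ratio ||u||_L² / ||u'||_L² = sqrt(10)/20.
Sharp Poincaré constant on H^1_0(0, 1/2) is C_P = L/π = 1/(2*π), achieved by sin(2*π·x).
A polynomial bump cannot attain the sharp Poincaré constant (only the first sine eigenfunction does), so the ratio is strictly less than C_P, consistent with ||u||_L² ≤ C_P ||u'||_L².


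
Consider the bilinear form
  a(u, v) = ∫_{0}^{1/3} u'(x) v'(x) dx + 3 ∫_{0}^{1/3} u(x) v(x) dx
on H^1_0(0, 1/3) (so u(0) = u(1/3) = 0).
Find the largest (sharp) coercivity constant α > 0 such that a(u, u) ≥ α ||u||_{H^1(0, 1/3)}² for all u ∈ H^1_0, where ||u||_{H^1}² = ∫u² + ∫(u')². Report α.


α = 1

Coercivity of a(·,·) on H^1_0(0, 1/3) means a(u, u) ≥ α ||u||_{H^1}² for every u ∈ H^1_0.
The interval has length L = 1/3, and Poincaré/coercivity depend only on L. Here a(u, u) = ∫(u')² + (3)·∫u².
Here c = 3 ≥ 1, so a(u,u) = ∫(u')² + c∫u² ≥ ∫(u')² + ∫u² = ||u||_{H^1}², i.e. α = 1 works. No larger α is possible: a(u,u) ≥ α||u||_{H^1}² means (1−α)∫(u')² ≥ (α−c)∫u², and for the modes u_n = sin(nπ(x−x₀)/L) (x₀ the left endpoint) one has ∫u_n²/∫(u_n')² = (L/(nπ))² → 0, so a(u_n,u_n)/||u_n||_{H^1}² → 1. Hence the optimal constant is α = 1.
Therefore α = 1.


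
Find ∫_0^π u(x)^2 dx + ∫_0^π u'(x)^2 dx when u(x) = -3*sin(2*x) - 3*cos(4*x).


||u||_{H^1(0,π)}^2 = 99*π

u'(x) = 12*sin(4*x) - 6*cos(2*x).
Expand u² and (u')² and integrate term by term on (0, π), using: for integers n ≥ 1, ∫_0^π sin²(nx) dx = ∫_0^π cos²(nx) dx = π/2; for n ≠ n', ∫_0^π sin(nx)sin(n'x) dx = ∫_0^π cos(nx)cos(n'x) dx = 0; and by product-to-sum, ∫_0^π sin(nx)cos(n'x) dx = ½∫_0^π [sin((n+n')x) + sin((n−n')x)] dx, which is 0 when n+n' is even and 2n/(n²−n'²) when n+n' is odd (it need not vanish on (0, π)).
  u² squared terms: (-3)²·∫cos(4x)² dx = 9·π/2 = 9*π/2;  (-3)²·∫sin(2x)² dx = 9·π/2 = 9*π/2.
  u² cross terms: 2·(-3)·(-3)·∫cos(4x)·sin(2x) dx = 18·(0) = 0.
  So ∫_0^π u² dx = 9*π/2 + 9*π/2 + 0 = 9*π.
  (u')² squared terms: (-6)²·∫cos(2x)² dx = 36·π/2 = 18*π;  (12)²·∫sin(4x)² dx = 144·π/2 = 72*π.
  (u')² cross terms: 2·(-6)·(12)·∫cos(2x)·sin(4x) dx = -144·(0) = 0.
  So ∫_0^π (u')² dx = 18*π + 72*π + 0 = 90*π.
||u||_{H^1}^2 = (9*π) + (90*π) = 99*π.


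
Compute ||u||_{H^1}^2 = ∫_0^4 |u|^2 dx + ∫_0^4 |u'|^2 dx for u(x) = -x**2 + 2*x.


||u||_{H^1}^2 = 1072/15

The H^1 norm (squared) on an interval (0, L) is
  ||u||_{H^1}^2 = ∫_0^L u(x)^2 dx + ∫_0^L u'(x)^2 dx.
Compute u'(x) = 2 - 2*x.
Then u(x)^2 = x**4 - 4*x**3 + 4*x**2 and u'(x)^2 = 4*x**2 - 8*x + 4.
Integrate each monomial from 0 to 4 using ∫_0^4 c·x^n dx = c·4^(n+1)/(n+1):
  ∫_0^4 u(x)^2 dx = ∫_0^4 (x^4 - 4*x^3 + 4*x^2) dx. Term by term:
    ∫_0^4 x^4 dx = 1024/5;  ∫_0^4 -4*x^3 dx = -256;  ∫_0^4 4*x^2 dx = 256/3.
  Sum: 1024/5 − 256 + 256/3 = 512/15.
  ∫_0^4 u'(x)^2 dx = ∫_0^4 (4*x^2 - 8*x + 4) dx. Term by term:
    ∫_0^4 4*x^2 dx = 256/3;  ∫_0^4 -8*x dx = -64;  ∫_0^4 4 dx = 16.
  Sum: 256/3 − 64 + 16 = 112/3.
Adding: ||u||_{H^1}^2 = 512/15 + 112/3 = 1072/15.


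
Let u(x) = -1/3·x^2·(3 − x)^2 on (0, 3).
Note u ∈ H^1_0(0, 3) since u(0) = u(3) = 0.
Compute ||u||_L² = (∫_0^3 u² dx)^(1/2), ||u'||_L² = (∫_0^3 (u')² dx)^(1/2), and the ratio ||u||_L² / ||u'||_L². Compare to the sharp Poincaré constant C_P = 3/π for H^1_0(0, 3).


||u||_L² / ||u'||_L² = sqrt(3)/2 < C_P = 3/π.

u(x) = -1/3·x^2·(3 − x)^2, so u'(x) = 2*x*(x*(3 - x) - (x - 3)^2)/3.
u(x) = -1/3·x^2·(3 − x)^2 vanishes at x = 0 and x = 3, so u ∈ H^1_0(0, 3). Differentiate via the product rule and integrate the resulting polynomials term by term.
  ∫_0^3 u² dx = ∫_0^3 (x^8/9 - 4*x^7/3 + 6*x^6 - 12*x^5 + 9*x^4) dx. Term by term:
    ∫_0^3 x^8/9 dx = 243;  ∫_0^3 -4*x^7/3 dx = -2187/2;  ∫_0^3 6*x^6 dx = 13122/7;
    ∫_0^3 -12*x^5 dx = -1458;  ∫_0^3 9*x^4 dx = 2187/5.
  Sum: 243 − 2187/2 + 13122/7 − 1458 + 2187/5 = 243/70.
  ∫_0^3 (u')² dx = ∫_0^3 (16*x^6/9 - 16*x^5 + 52*x^4 - 72*x^3 + 36*x^2) dx. Term by term:
    ∫_0^3 16*x^6/9 dx = 3888/7;  ∫_0^3 -16*x^5 dx = -1944;  ∫_0^3 52*x^4 dx = 12636/5;
    ∫_0^3 -72*x^3 dx = -1458;  ∫_0^3 36*x^2 dx = 324.
  Sum: 3888/7 − 1944 + 12636/5 − 1458 + 324 = 162/35.
∫_0^3 u² dx = 243/70, so ||u||_L² = 9*sqrt(210)/70.
∫_0^3 (u')² dx = 162/35, so ||u'||_L² = 9*sqrt(70)/35.
Ratio ||u||_L² / ||u'||_L² = sqrt(3)/2.
Sharp Poincaré constant on H^1_0(0, 3) is C_P = L/π = 3/π, achieved by sin(π/3·x).
A polynomial bump cannot attain the sharp Poincaré constant (only the first sine eigenfunction does), so the ratio is strictly less than C_P, consistent with ||u||_L² ≤ C_P ||u'||_L².


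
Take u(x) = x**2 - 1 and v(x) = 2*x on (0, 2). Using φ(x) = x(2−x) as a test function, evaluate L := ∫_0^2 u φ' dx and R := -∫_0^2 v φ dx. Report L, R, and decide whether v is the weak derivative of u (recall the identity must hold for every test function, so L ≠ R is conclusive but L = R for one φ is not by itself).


LHS = -8/3, RHS = -8/3. Yes, v = u' weakly.

u(x) = x**2 - 1, classical derivative u'(x) = 2*x.
φ(x) = x(2−x), so φ'(x) = 2 - 2*x.
Note φ(0) = φ(2) = 0, so the boundary term u·φ vanishes.
LHS = ∫_0^2 u(x) φ'(x) dx = ∫_0^2 (-2*x^3 + 2*x^2 + 2*x - 2) dx. Term by term:
  ∫_0^2 -2*x^3 dx = -8;  ∫_0^2 2*x^2 dx = 16/3;  ∫_0^2 2*x dx = 4;
  ∫_0^2 -2 dx = -4.
Sum: -8 + 16/3 + 4 − 4 = -8/3.
So LHS = -8/3.
∫_0^2 v(x) φ(x) dx = ∫_0^2 (-2*x^3 + 4*x^2) dx. Term by term:
  ∫_0^2 -2*x^3 dx = -8;  ∫_0^2 4*x^2 dx = 32/3.
Sum: -8 + 32/3 = 8/3.
So RHS = -∫_0^2 v(x) φ(x) dx = -8/3.
LHS = RHS, so the identity holds for this test φ.
Moreover u is smooth here and v(x) = u'(x) = 2*x pointwise, so the identity holds for every test function. Hence v is the weak derivative of u.


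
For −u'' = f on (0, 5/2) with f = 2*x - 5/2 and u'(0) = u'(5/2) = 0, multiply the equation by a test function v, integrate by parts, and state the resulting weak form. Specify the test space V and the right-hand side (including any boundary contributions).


V = H^1(0, 5/2) (no boundary constraint on v; u is determined up to an additive constant); weak form: ∫_0^5/2 u'v' dx = ∫_0^5/2 (2*x - 5/2) v dx for all v ∈ V.

Multiply both sides by a test function v and integrate from 0 to 5/2:
  ∫_0^5/2 −u''(x) v(x) dx = ∫_0^5/2 f(x) v(x) dx.
Integrate the LHS by parts once:
  ∫_0^5/2 −u'' v dx = −[u'(x) v(x)]_0^5/2 + ∫_0^5/2 u'(x) v'(x) dx.
Thus ∫_0^5/2 u'(x) v'(x) dx = ∫_0^5/2 f(x) v(x) dx + [u'(x) v(x)]_0^5/2.
Choose V so that boundary terms are either known or forced to vanish.
u has homogeneous Neumann: u'(0) = u'(5/2) = 0. So [u' v]_0^5/2 = 0·v(5/2) − 0·v(0) = 0 for any v; take V = H^1(0, 5/2).
Weak formulation: find u (satisfying any essential BC) such that ∫_0^5/2 u'(x) v'(x) dx = ∫_0^5/2 f v dx for all v ∈ V (homogeneous Neumann, so boundary terms vanish).
Substituting f(x) = 2*x - 5/2, the right-hand side is ∫_0^5/2 (2*x - 5/2) v dx.
Compatibility check (pure Neumann): taking v ≡ 1 ∈ V gives 0 = ∫_0^5/2 f dx + (0) − (0), i.e. ∫_0^5/2 f dx must equal u'(0) − u'(5/2) = 0. Indeed ∫_0^5/2 (2*x - 5/2) dx = 0, so the data are compatible. The solution is then unique only up to an additive constant (fix it e.g. by requiring ∫_0^5/2 u dx = 0).


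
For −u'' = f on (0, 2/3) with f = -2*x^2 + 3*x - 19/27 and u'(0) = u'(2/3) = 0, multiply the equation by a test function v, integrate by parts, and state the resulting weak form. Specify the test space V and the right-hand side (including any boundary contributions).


V = H^1(0, 2/3) (no boundary constraint on v; u is determined up to an additive constant); weak form: ∫_0^2/3 u'v' dx = ∫_0^2/3 (-2*x^2 + 3*x - 19/27) v dx for all v ∈ V.

Multiply both sides by a test function v and integrate from 0 to 2/3:
  ∫_0^2/3 −u''(x) v(x) dx = ∫_0^2/3 f(x) v(x) dx.
Integrate the LHS by parts once:
  ∫_0^2/3 −u'' v dx = −[u'(x) v(x)]_0^2/3 + ∫_0^2/3 u'(x) v'(x) dx.
Thus ∫_0^2/3 u'(x) v'(x) dx = ∫_0^2/3 f(x) v(x) dx + [u'(x) v(x)]_0^2/3.
Choose V so that boundary terms are either known or forced to vanish.
u has homogeneous Neumann: u'(0) = u'(2/3) = 0. So [u' v]_0^2/3 = 0·v(2/3) − 0·v(0) = 0 for any v; take V = H^1(0, 2/3).
Weak formulation: find u (satisfying any essential BC) such that ∫_0^2/3 u'(x) v'(x) dx = ∫_0^2/3 f v dx for all v ∈ V (homogeneous Neumann, so boundary terms vanish).
Substituting f(x) = -2*x^2 + 3*x - 19/27, the right-hand side is ∫_0^2/3 (-2*x^2 + 3*x - 19/27) v dx.
Compatibility check (pure Neumann): taking v ≡ 1 ∈ V gives 0 = ∫_0^2/3 f dx + (0) − (0), i.e. ∫_0^2/3 f dx must equal u'(0) − u'(2/3) = 0. Indeed ∫_0^2/3 (-2*x^2 + 3*x - 19/27) dx = 0, so the data are compatible. The solution is then unique only up to an additive constant (fix it e.g. by requiring ∫_0^2/3 u dx = 0).


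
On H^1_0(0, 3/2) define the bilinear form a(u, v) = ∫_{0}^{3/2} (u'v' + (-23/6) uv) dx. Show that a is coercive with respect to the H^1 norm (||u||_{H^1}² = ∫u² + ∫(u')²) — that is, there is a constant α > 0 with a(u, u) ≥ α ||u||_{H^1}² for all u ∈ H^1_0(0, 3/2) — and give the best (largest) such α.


α = (-69 + 8*π^2)/(2*(9 + 4*π^2))

Coercivity of a(·,·) on H^1_0(0, 3/2) means a(u, u) ≥ α ||u||_{H^1}² for every u ∈ H^1_0.
The interval has length L = 3/2, and Poincaré/coercivity depend only on L. Here a(u, u) = ∫(u')² + (-23/6)·∫u².
Here c = -23/6 < 0 with |c| < (π/L)² = 4*π^2/9, so coercivity still holds. The condition a(u,u) ≥ α||u||_{H^1}² reads (1−α)∫(u')² ≥ (α−c)∫u². Any admissible α is ≤ 1 (rapidly oscillating u have ∫u²/∫(u')² → 0), and α = 1 would force 0 ≥ (1−c)∫u², impossible since c < 1; so 1−α > 0. By the sharp Poincaré inequality on H^1_0 of an interval of length L, ∫(u')² ≥ (π/L)²∫u² with equality for the first sine mode sin(π(x−x₀)/L) (x₀ the left endpoint), so the inequality holds for all u iff (1−α)(π/L)² ≥ α − c, i.e. α ≤ ((π/L)² + c)/((π/L)² + 1) = (1 + c(L/π)²)/(1 + (L/π)²). (Direct route, valid since c ≤ 0: Poincaré gives c∫u² ≥ c(L/π)²∫(u')², so a(u,u) ≥ (1 + c(L/π)²)∫(u')², while ||u||_{H^1}² ≤ (1 + (L/π)²)∫(u')²; dividing yields the same α.) With (π/L)² = 4*π^2/9 and c = -23/6, the largest admissible constant is α = ((π/L)² + c)/((π/L)² + 1).
Simplifying, α = (-69 + 8*π^2)/(2*(9 + 4*π^2)).


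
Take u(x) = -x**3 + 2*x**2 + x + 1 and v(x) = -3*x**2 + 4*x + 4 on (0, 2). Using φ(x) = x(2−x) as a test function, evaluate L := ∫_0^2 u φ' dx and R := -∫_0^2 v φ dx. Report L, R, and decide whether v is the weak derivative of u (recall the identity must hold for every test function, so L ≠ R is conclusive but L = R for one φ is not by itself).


LHS = -28/15, RHS = -88/15. No, v is not the weak derivative of u.

u(x) = -x**3 + 2*x**2 + x + 1, classical derivative u'(x) = -3*x**2 + 4*x + 1.
φ(x) = x(2−x), so φ'(x) = 2 - 2*x.
Note φ(0) = φ(2) = 0, so the boundary term u·φ vanishes.
LHS = ∫_0^2 u(x) φ'(x) dx = ∫_0^2 (2*x^4 - 6*x^3 + 2*x^2 + 2) dx. Term by term:
  ∫_0^2 2*x^4 dx = 64/5;  ∫_0^2 -6*x^3 dx = -24;  ∫_0^2 2*x^2 dx = 16/3;
  ∫_0^2 2 dx = 4.
Sum: 64/5 − 24 + 16/3 + 4 = -28/15.
So LHS = -28/15.
∫_0^2 v(x) φ(x) dx = ∫_0^2 (3*x^4 - 10*x^3 + 4*x^2 + 8*x) dx. Term by term:
  ∫_0^2 3*x^4 dx = 96/5;  ∫_0^2 -10*x^3 dx = -40;  ∫_0^2 4*x^2 dx = 32/3;
  ∫_0^2 8*x dx = 16.
Sum: 96/5 − 40 + 32/3 + 16 = 88/15.
So RHS = -∫_0^2 v(x) φ(x) dx = -88/15.
LHS − RHS = 4 ≠ 0, so the identity fails.
(For a valid weak derivative the identity must hold for EVERY test function, in particular this one. The failure shows v is NOT the weak derivative of u.)
Correct weak derivative would be u'(x) = -3*x**2 + 4*x + 1.


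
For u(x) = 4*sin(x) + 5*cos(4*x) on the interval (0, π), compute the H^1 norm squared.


||u||_{H^1(0,π)}^2 = -272/3 + 457*π/2

u'(x) = -20*sin(4*x) + 4*cos(x).
Expand u² and (u')² and integrate term by term on (0, π), using: for integers n ≥ 1, ∫_0^π sin²(nx) dx = ∫_0^π cos²(nx) dx = π/2; for n ≠ n', ∫_0^π sin(nx)sin(n'x) dx = ∫_0^π cos(nx)cos(n'x) dx = 0; and by product-to-sum, ∫_0^π sin(nx)cos(n'x) dx = ½∫_0^π [sin((n+n')x) + sin((n−n')x)] dx, which is 0 when n+n' is even and 2n/(n²−n'²) when n+n' is odd (it need not vanish on (0, π)).
  u² squared terms: (4)²·∫sin(x)² dx = 16·π/2 = 8*π;  (5)²·∫cos(4x)² dx = 25·π/2 = 25*π/2.
  u² cross terms: 2·(4)·(5)·∫sin(x)·cos(4x) dx = 40·(-2/15) = -16/3.
  So ∫_0^π u² dx = 8*π + 25*π/2 − 16/3 = -16/3 + 41*π/2.
  (u')² squared terms: (-20)²·∫sin(4x)² dx = 400·π/2 = 200*π;  (4)²·∫cos(x)² dx = 16·π/2 = 8*π.
  (u')² cross terms: 2·(-20)·(4)·∫sin(4x)·cos(x) dx = -160·(8/15) = -256/3.
  So ∫_0^π (u')² dx = 200*π + 8*π − 256/3 = -256/3 + 208*π.
||u||_{H^1}^2 = (-16/3 + 41*π/2) + (-256/3 + 208*π) = -272/3 + 457*π/2.


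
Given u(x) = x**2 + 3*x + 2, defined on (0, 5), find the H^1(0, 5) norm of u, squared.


||u||_{H^1}^2 = 15815/6

The H^1 norm (squared) on an interval (0, L) is
  ||u||_{H^1}^2 = ∫_0^L u(x)^2 dx + ∫_0^L u'(x)^2 dx.
Compute u'(x) = 2*x + 3.
Then u(x)^2 = x**4 + 6*x**3 + 13*x**2 + 12*x + 4 and u'(x)^2 = 4*x**2 + 12*x + 9.
Integrate each monomial from 0 to 5 using ∫_0^5 c·x^n dx = c·5^(n+1)/(n+1):
  ∫_0^5 u(x)^2 dx = ∫_0^5 (x^4 + 6*x^3 + 13*x^2 + 12*x + 4) dx. Term by term:
    ∫_0^5 x^4 dx = 625;  ∫_0^5 6*x^3 dx = 1875/2;  ∫_0^5 13*x^2 dx = 1625/3;
    ∫_0^5 12*x dx = 150;  ∫_0^5 4 dx = 20.
  Sum: 625 + 1875/2 + 1625/3 + 150 + 20 = 13645/6.
  ∫_0^5 u'(x)^2 dx = ∫_0^5 (4*x^2 + 12*x + 9) dx. Term by term:
    ∫_0^5 4*x^2 dx = 500/3;  ∫_0^5 12*x dx = 150;  ∫_0^5 9 dx = 45.
  Sum: 500/3 + 150 + 45 = 1085/3.
Adding: ||u||_{H^1}^2 = 13645/6 + 1085/3 = 15815/6.


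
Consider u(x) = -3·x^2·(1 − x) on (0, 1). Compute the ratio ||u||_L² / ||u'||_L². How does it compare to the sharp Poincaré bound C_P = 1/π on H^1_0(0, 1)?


||u||_L² / ||u'||_L² = sqrt(14)/14 < C_P = 1/π.

u(x) = -3·x^2·(1 − x), so u'(x) = 3*x*(3*x - 2).
u(x) = -3·x^2·(1 − x) vanishes at x = 0 and x = 1, so u ∈ H^1_0(0, 1). Differentiate via the product rule and integrate the resulting polynomials term by term.
  ∫_0^1 u² dx = ∫_0^1 (9*x^6 - 18*x^5 + 9*x^4) dx. Term by term:
    ∫_0^1 9*x^6 dx = 9/7;  ∫_0^1 -18*x^5 dx = -3;  ∫_0^1 9*x^4 dx = 9/5.
  Sum: 9/7 − 3 + 9/5 = 3/35.
  ∫_0^1 (u')² dx = ∫_0^1 (81*x^4 - 108*x^3 + 36*x^2) dx. Term by term:
    ∫_0^1 81*x^4 dx = 81/5;  ∫_0^1 -108*x^3 dx = -27;  ∫_0^1 36*x^2 dx = 12.
  Sum: 81/5 − 27 + 12 = 6/5.
∫_0^1 u² dx = 3/35, so ||u||_L² = sqrt(105)/35.
∫_0^1 (u')² dx = 6/5, so ||u'||_L² = sqrt(30)/5.
Ratio ||u||_L² / ||u'||_L² = sqrt(14)/14.
Sharp Poincaré constant on H^1_0(0, 1) is C_P = L/π = 1/π, achieved by sin(π·x).
A polynomial bump cannot attain the sharp Poincaré constant (only the first sine eigenfunction does), so the ratio is strictly less than C_P, consistent with ||u||_L² ≤ C_P ||u'||_L².


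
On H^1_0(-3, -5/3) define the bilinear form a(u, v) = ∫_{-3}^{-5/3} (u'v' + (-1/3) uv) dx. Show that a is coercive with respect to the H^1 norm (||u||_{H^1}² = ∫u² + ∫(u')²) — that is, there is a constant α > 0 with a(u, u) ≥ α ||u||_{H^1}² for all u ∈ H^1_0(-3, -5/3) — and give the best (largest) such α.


α = (-16 + 27*π^2)/(3*(16 + 9*π^2))

Coercivity of a(·,·) on H^1_0(-3, -5/3) means a(u, u) ≥ α ||u||_{H^1}² for every u ∈ H^1_0.
The interval has length L = 4/3, and Poincaré/coercivity depend only on L. Here a(u, u) = ∫(u')² + (-1/3)·∫u².
Here c = -1/3 < 0 with |c| < (π/L)² = 9*π^2/16, so coercivity still holds. The condition a(u,u) ≥ α||u||_{H^1}² reads (1−α)∫(u')² ≥ (α−c)∫u². Any admissible α is ≤ 1 (rapidly oscillating u have ∫u²/∫(u')² → 0), and α = 1 would force 0 ≥ (1−c)∫u², impossible since c < 1; so 1−α > 0. By the sharp Poincaré inequality on H^1_0 of an interval of length L, ∫(u')² ≥ (π/L)²∫u² with equality for the first sine mode sin(π(x−x₀)/L) (x₀ the left endpoint), so the inequality holds for all u iff (1−α)(π/L)² ≥ α − c, i.e. α ≤ ((π/L)² + c)/((π/L)² + 1) = (1 + c(L/π)²)/(1 + (L/π)²). (Direct route, valid since c ≤ 0: Poincaré gives c∫u² ≥ c(L/π)²∫(u')², so a(u,u) ≥ (1 + c(L/π)²)∫(u')², while ||u||_{H^1}² ≤ (1 + (L/π)²)∫(u')²; dividing yields the same α.) With (π/L)² = 9*π^2/16 and c = -1/3, the largest admissible constant is α = ((π/L)² + c)/((π/L)² + 1).
Simplifying, α = (-16 + 27*π^2)/(3*(16 + 9*π^2)).


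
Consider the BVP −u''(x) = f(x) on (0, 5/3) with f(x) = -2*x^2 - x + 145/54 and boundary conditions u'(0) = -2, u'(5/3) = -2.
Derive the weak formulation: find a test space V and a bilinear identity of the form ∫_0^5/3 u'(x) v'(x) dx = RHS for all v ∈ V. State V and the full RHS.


V = H^1(0, 5/3) (v unrestricted at boundary; u is determined up to an additive constant); weak form: ∫_0^5/3 u'v' dx = ∫_0^5/3 (-2*x^2 - x + 145/54) v dx − 2·v(5/3) + 2·v(0) for all v ∈ V.

Multiply both sides by a test function v and integrate from 0 to 5/3:
  ∫_0^5/3 −u''(x) v(x) dx = ∫_0^5/3 f(x) v(x) dx.
Integrate the LHS by parts once:
  ∫_0^5/3 −u'' v dx = −[u'(x) v(x)]_0^5/3 + ∫_0^5/3 u'(x) v'(x) dx.
Thus ∫_0^5/3 u'(x) v'(x) dx = ∫_0^5/3 f(x) v(x) dx + [u'(x) v(x)]_0^5/3.
Choose V so that boundary terms are either known or forced to vanish.
u has inhomogeneous Neumann u'(0) = -2, u'(5/3) = -2. [u' v]_0^5/3 = (-2)·v(5/3) − (-2)·v(0) = − 2·v(5/3) + 2·v(0). Take V = H^1(0, 5/3); boundary term becomes part of RHS.
Weak formulation: find u (satisfying any essential BC) such that ∫_0^5/3 u'(x) v'(x) dx = ∫_0^5/3 f v dx − 2·v(5/3) + 2·v(0) for all v ∈ V (Neumann data are natural BCs: they enter the RHS as boundary terms).
Substituting f(x) = -2*x^2 - x + 145/54, the right-hand side is ∫_0^5/3 (-2*x^2 - x + 145/54) v dx − 2·v(5/3) + 2·v(0).
Compatibility check (pure Neumann): taking v ≡ 1 ∈ V gives 0 = ∫_0^5/3 f dx + (-2) − (-2), i.e. ∫_0^5/3 f dx must equal u'(0) − u'(5/3) = 0. Indeed ∫_0^5/3 (-2*x^2 - x + 145/54) dx = 0, so the data are compatible. The solution is then unique only up to an additive constant (fix it e.g. by requiring ∫_0^5/3 u dx = 0).


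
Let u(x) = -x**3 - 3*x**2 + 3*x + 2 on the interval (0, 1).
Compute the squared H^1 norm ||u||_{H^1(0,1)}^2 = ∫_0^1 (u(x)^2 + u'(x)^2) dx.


||u||_{H^1}^2 = 913/70

The H^1 norm (squared) on an interval (0, L) is
  ||u||_{H^1}^2 = ∫_0^L u(x)^2 dx + ∫_0^L u'(x)^2 dx.
Compute u'(x) = -3*x**2 - 6*x + 3.
Then u(x)^2 = x**6 + 6*x**5 + 3*x**4 - 22*x**3 - 3*x**2 + 12*x + 4 and u'(x)^2 = 9*x**4 + 36*x**3 + 18*x**2 - 36*x + 9.
Integrate each monomial from 0 to 1 using ∫_0^1 c·x^n dx = c·1^(n+1)/(n+1):
  ∫_0^1 u(x)^2 dx = ∫_0^1 (x^6 + 6*x^5 + 3*x^4 - 22*x^3 - 3*x^2 + 12*x + 4) dx. Term by term:
    ∫_0^1 x^6 dx = 1/7;  ∫_0^1 6*x^5 dx = 1;  ∫_0^1 3*x^4 dx = 3/5;
    ∫_0^1 -22*x^3 dx = -11/2;  ∫_0^1 -3*x^2 dx = -1;  ∫_0^1 12*x dx = 6;
    ∫_0^1 4 dx = 4.
  Sum: 1/7 + 1 + 3/5 − 11/2 − 1 + 6 + 4 = 367/70.
  ∫_0^1 u'(x)^2 dx = ∫_0^1 (9*x^4 + 36*x^3 + 18*x^2 - 36*x + 9) dx. Term by term:
    ∫_0^1 9*x^4 dx = 9/5;  ∫_0^1 36*x^3 dx = 9;  ∫_0^1 18*x^2 dx = 6;
    ∫_0^1 -36*x dx = -18;  ∫_0^1 9 dx = 9.
  Sum: 9/5 + 9 + 6 − 18 + 9 = 39/5.
Adding: ||u||_{H^1}^2 = 367/70 + 39/5 = 913/70.


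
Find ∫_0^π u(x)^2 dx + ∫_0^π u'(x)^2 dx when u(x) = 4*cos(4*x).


||u||_{H^1(0,π)}^2 = 136*π

u'(x) = -16*sin(4*x).
Expand u² and (u')² and integrate term by term on (0, π), using: for integers n ≥ 1, ∫_0^π sin²(nx) dx = ∫_0^π cos²(nx) dx = π/2; for n ≠ n', ∫_0^π sin(nx)sin(n'x) dx = ∫_0^π cos(nx)cos(n'x) dx = 0; and by product-to-sum, ∫_0^π sin(nx)cos(n'x) dx = ½∫_0^π [sin((n+n')x) + sin((n−n')x)] dx, which is 0 when n+n' is even and 2n/(n²−n'²) when n+n' is odd (it need not vanish on (0, π)).
  u² squared terms: (4)²·∫cos(4x)² dx = 16·π/2 = 8*π.
  So ∫_0^π u² dx = 8*π.
  (u')² squared terms: (-16)²·∫sin(4x)² dx = 256·π/2 = 128*π.
  So ∫_0^π (u')² dx = 128*π.
||u||_{H^1}^2 = (8*π) + (128*π) = 136*π.


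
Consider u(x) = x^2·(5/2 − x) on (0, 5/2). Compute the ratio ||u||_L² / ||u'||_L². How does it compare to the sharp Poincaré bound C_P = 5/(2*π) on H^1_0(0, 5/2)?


||u||_L² / ||u'||_L² = 5*sqrt(14)/28 < C_P = 5/(2*π).

u(x) = x^2·(5/2 − x), so u'(x) = x*(5 - 3*x).
u(x) = x^2·(5/2 − x) vanishes at x = 0 and x = 5/2, so u ∈ H^1_0(0, 5/2). Differentiate via the product rule and integrate the resulting polynomials term by term.
  ∫_0^5/2 u² dx = ∫_0^5/2 (x^6 - 5*x^5 + 25*x^4/4) dx. Term by term:
    ∫_0^5/2 x^6 dx = 78125/896;  ∫_0^5/2 -5*x^5 dx = -78125/384;  ∫_0^5/2 25*x^4/4 dx = 15625/128.
  Sum: 78125/896 − 78125/384 + 15625/128 = 15625/2688.
  ∫_0^5/2 (u')² dx = ∫_0^5/2 (9*x^4 - 30*x^3 + 25*x^2) dx. Term by term:
    ∫_0^5/2 9*x^4 dx = 5625/32;  ∫_0^5/2 -30*x^3 dx = -9375/32;  ∫_0^5/2 25*x^2 dx = 3125/24.
  Sum: 5625/32 − 9375/32 + 3125/24 = 625/48.
∫_0^5/2 u² dx = 15625/2688, so ||u||_L² = 125*sqrt(42)/336.
∫_0^5/2 (u')² dx = 625/48, so ||u'||_L² = 25*sqrt(3)/12.
Ratio ||u||_L² / ||u'||_L² = 5*sqrt(14)/28.
Sharp Poincaré constant on H^1_0(0, 5/2) is C_P = L/π = 5/(2*π), achieved by sin(2*π/5·x).
A polynomial bump cannot attain the sharp Poincaré constant (only the first sine eigenfunction does), so the ratio is strictly less than C_P, consistent with ||u||_L² ≤ C_P ||u'||_L².


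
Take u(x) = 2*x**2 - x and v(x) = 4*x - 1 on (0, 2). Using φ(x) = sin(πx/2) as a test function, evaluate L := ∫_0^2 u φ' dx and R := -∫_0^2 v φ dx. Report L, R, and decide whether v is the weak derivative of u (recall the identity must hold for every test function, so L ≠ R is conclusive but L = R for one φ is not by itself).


LHS = -12/π, RHS = -12/π. Yes, v = u' weakly.

u(x) = 2*x**2 - x, classical derivative u'(x) = 4*x - 1.
φ(x) = sin(πx/2), so φ'(x) = π*cos(π*x/2)/2.
Note φ(0) = φ(2) = 0, so the boundary term u·φ vanishes.
LHS = ∫_0^2 u(x) φ'(x) dx = ∫_0^2 (π*x^2*cos(π*x/2) - π*x*cos(π*x/2)/2) dx. Term by term:
  ∫_0^2 π*x^2*cos(π*x/2) dx = -16/π;  ∫_0^2 -π*x*cos(π*x/2)/2 dx = 4/π.
Sum: -16/π + 4/π = -12/π.
So LHS = -12/π.
∫_0^2 v(x) φ(x) dx = ∫_0^2 (4*x*sin(π*x/2) - sin(π*x/2)) dx. Term by term:
  ∫_0^2 -sin(π*x/2) dx = -4/π;  ∫_0^2 4*x*sin(π*x/2) dx = 16/π.
Sum: -4/π + 16/π = 12/π.
So RHS = -∫_0^2 v(x) φ(x) dx = -12/π.
LHS = RHS, so the identity holds for this test φ.
Moreover u is smooth here and v(x) = u'(x) = 4*x - 1 pointwise, so the identity holds for every test function. Hence v is the weak derivative of u.


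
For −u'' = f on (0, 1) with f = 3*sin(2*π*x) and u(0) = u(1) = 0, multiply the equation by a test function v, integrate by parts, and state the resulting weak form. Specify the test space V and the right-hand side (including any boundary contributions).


V = H^1_0(0, 1) (so v(0) = v(1) = 0); weak form: ∫_0^1 u'v' dx = ∫_0^1 (3*sin(2*π*x)) v dx for all v ∈ V.

Multiply both sides by a test function v and integrate from 0 to 1:
  ∫_0^1 −u''(x) v(x) dx = ∫_0^1 f(x) v(x) dx.
Integrate the LHS by parts once:
  ∫_0^1 −u'' v dx = −[u'(x) v(x)]_0^1 + ∫_0^1 u'(x) v'(x) dx.
Thus ∫_0^1 u'(x) v'(x) dx = ∫_0^1 f(x) v(x) dx + [u'(x) v(x)]_0^1.
Choose V so that boundary terms are either known or forced to vanish.
u is Dirichlet: u(0) = u(1) = 0. Let V = H^1_0(0, 1); then v(0) = v(1) = 0, and [u' v]_0^1 = 0.
Weak formulation: find u (satisfying any essential BC) such that ∫_0^1 u'(x) v'(x) dx = ∫_0^1 f v dx for all v ∈ V.
Substituting f(x) = 3*sin(2*π*x), the right-hand side is ∫_0^1 (3*sin(2*π*x)) v dx.


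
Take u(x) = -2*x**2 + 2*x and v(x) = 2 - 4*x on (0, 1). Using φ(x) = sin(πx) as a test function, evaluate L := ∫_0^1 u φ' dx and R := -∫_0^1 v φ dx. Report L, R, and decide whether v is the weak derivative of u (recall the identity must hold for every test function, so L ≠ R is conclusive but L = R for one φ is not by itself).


LHS = 0, RHS = 0. Yes, v = u' weakly.

u(x) = -2*x**2 + 2*x, classical derivative u'(x) = 2 - 4*x.
φ(x) = sin(πx), so φ'(x) = π*cos(π*x).
Note φ(0) = φ(1) = 0, so the boundary term u·φ vanishes.
LHS = ∫_0^1 u(x) φ'(x) dx = ∫_0^1 (-2*π*x^2*cos(π*x) + 2*π*x*cos(π*x)) dx. Term by term:
  ∫_0^1 -2*π*x^2*cos(π*x) dx = 4/π;  ∫_0^1 2*π*x*cos(π*x) dx = -4/π.
Sum: 4/π − 4/π = 0.
So LHS = 0.
∫_0^1 v(x) φ(x) dx = ∫_0^1 (-4*x*sin(π*x) + 2*sin(π*x)) dx. Term by term:
  ∫_0^1 2*sin(π*x) dx = 4/π;  ∫_0^1 -4*x*sin(π*x) dx = -4/π.
Sum: 4/π − 4/π = 0.
So RHS = -∫_0^1 v(x) φ(x) dx = 0.
LHS = RHS, so the identity holds for this test φ.
Moreover u is smooth here and v(x) = u'(x) = 2 - 4*x pointwise, so the identity holds for every test function. Hence v is the weak derivative of u.


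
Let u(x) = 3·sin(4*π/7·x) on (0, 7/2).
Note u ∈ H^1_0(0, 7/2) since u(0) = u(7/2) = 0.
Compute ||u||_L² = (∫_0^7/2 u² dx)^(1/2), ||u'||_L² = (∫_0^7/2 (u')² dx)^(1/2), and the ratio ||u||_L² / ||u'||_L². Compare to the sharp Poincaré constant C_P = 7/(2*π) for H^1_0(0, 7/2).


||u||_L² / ||u'||_L² = 7/(4*π) < C_P = 7/(2*π).

u(x) = 3·sin(4*π/7·x), so u'(x) = 12*π*cos(4*π*x/7)/7.
Writing u(x) = A·sin(kπx/L) with A = 3 and k = 2, use ∫_0^L sin²(kπx/L) dx = L/2 and ∫_0^L cos²(kπx/L) dx = L/2.
u² = 9·sin²(4*π/7·x) and (u')² = 144*π^2/49·cos²(4*π/7·x), and each of sin², cos² integrates to L/2 = 7/4 over (0, 7/2).
∫_0^7/2 u² dx = 63/4, so ||u||_L² = 3*sqrt(7)/2.
∫_0^7/2 (u')² dx = 36*π^2/7, so ||u'||_L² = 6*sqrt(7)*π/7.
Ratio ||u||_L² / ||u'||_L² = 7/(4*π).
Sharp Poincaré constant on H^1_0(0, 7/2) is C_P = L/π = 7/(2*π), achieved by sin(2*π/7·x).
This is the k = 2 harmonic; the ratio L/(kπ) is strictly less than C_P = L/π, consistent with the sharp inequality ||u||_L² ≤ C_P ||u'||_L².


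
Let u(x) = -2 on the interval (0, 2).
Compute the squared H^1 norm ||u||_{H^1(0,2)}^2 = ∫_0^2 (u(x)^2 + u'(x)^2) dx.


||u||_{H^1}^2 = 8

The H^1 norm (squared) on an interval (0, L) is
  ||u||_{H^1}^2 = ∫_0^L u(x)^2 dx + ∫_0^L u'(x)^2 dx.
Compute u'(x) = 0.
Then u(x)^2 = 4 and u'(x)^2 = 0.
Integrate each monomial from 0 to 2 using ∫_0^2 c·x^n dx = c·2^(n+1)/(n+1):
  ∫_0^2 u(x)^2 dx = ∫_0^2 (4) dx. Term by term:
    ∫_0^2 4 dx = 8.
  ∫_0^2 u'(x)^2 dx = ∫_0^2 (0) dx. Term by term:
    ∫_0^2 0 dx = 0.
Adding: ||u||_{H^1}^2 = 8 + 0 = 8.


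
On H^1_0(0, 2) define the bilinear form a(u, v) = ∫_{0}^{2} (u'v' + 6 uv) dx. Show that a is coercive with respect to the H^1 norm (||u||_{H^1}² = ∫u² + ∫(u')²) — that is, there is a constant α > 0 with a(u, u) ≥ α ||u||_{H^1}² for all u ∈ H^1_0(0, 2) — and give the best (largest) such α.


α = 1

Coercivity of a(·,·) on H^1_0(0, 2) means a(u, u) ≥ α ||u||_{H^1}² for every u ∈ H^1_0.
The interval has length L = 2, and Poincaré/coercivity depend only on L. Here a(u, u) = ∫(u')² + (6)·∫u².
Here c = 6 ≥ 1, so a(u,u) = ∫(u')² + c∫u² ≥ ∫(u')² + ∫u² = ||u||_{H^1}², i.e. α = 1 works. No larger α is possible: a(u,u) ≥ α||u||_{H^1}² means (1−α)∫(u')² ≥ (α−c)∫u², and for the modes u_n = sin(nπ(x−x₀)/L) (x₀ the left endpoint) one has ∫u_n²/∫(u_n')² = (L/(nπ))² → 0, so a(u_n,u_n)/||u_n||_{H^1}² → 1. Hence the optimal constant is α = 1.
Therefore α = 1.


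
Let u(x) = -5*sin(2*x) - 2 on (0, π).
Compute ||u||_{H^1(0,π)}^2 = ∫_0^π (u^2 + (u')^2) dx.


||u||_{H^1(0,π)}^2 = 133*π/2

u'(x) = -10*cos(2*x).
Expand u² and (u')² and integrate term by term on (0, π), using: for integers n ≥ 1, ∫_0^π sin²(nx) dx = ∫_0^π cos²(nx) dx = π/2; for n ≠ n', ∫_0^π sin(nx)sin(n'x) dx = ∫_0^π cos(nx)cos(n'x) dx = 0; and by product-to-sum, ∫_0^π sin(nx)cos(n'x) dx = ½∫_0^π [sin((n+n')x) + sin((n−n')x)] dx, which is 0 when n+n' is even and 2n/(n²−n'²) when n+n' is odd (it need not vanish on (0, π)). For the constant mode: ∫_0^π 1 dx = π, ∫_0^π cos(nx) dx = 0, ∫_0^π sin(nx) dx = (1−(−1)^n)/n.
  u² squared terms: (-2)²·∫1 dx = 4·π = 4*π;  (-5)²·∫sin(2x)² dx = 25·π/2 = 25*π/2.
  u² cross terms: 2·(-2)·(-5)·∫1·sin(2x) dx = 20·(0) = 0.
  So ∫_0^π u² dx = 4*π + 25*π/2 + 0 = 33*π/2.
  (u')² squared terms: (-10)²·∫cos(2x)² dx = 100·π/2 = 50*π.
  So ∫_0^π (u')² dx = 50*π.
||u||_{H^1}^2 = (33*π/2) + (50*π) = 133*π/2.


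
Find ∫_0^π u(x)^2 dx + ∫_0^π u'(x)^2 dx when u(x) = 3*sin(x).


||u||_{H^1(0,π)}^2 = 9*π

u'(x) = 3*cos(x).
Expand u² and (u')² and integrate term by term on (0, π), using: for integers n ≥ 1, ∫_0^π sin²(nx) dx = ∫_0^π cos²(nx) dx = π/2; for n ≠ n', ∫_0^π sin(nx)sin(n'x) dx = ∫_0^π cos(nx)cos(n'x) dx = 0; and by product-to-sum, ∫_0^π sin(nx)cos(n'x) dx = ½∫_0^π [sin((n+n')x) + sin((n−n')x)] dx, which is 0 when n+n' is even and 2n/(n²−n'²) when n+n' is odd (it need not vanish on (0, π)).
  u² squared terms: (3)²·∫sin(x)² dx = 9·π/2 = 9*π/2.
  So ∫_0^π u² dx = 9*π/2.
  (u')² squared terms: (3)²·∫cos(x)² dx = 9·π/2 = 9*π/2.
  So ∫_0^π (u')² dx = 9*π/2.
||u||_{H^1}^2 = (9*π/2) + (9*π/2) = 9*π.


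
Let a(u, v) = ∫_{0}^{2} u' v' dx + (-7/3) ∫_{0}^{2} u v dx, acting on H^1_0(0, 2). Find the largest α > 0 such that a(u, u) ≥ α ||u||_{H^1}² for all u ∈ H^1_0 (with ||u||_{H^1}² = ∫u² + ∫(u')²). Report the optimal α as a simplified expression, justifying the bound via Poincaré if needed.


α = (-28/3 + π^2)/(4 + π^2)

Coercivity of a(·,·) on H^1_0(0, 2) means a(u, u) ≥ α ||u||_{H^1}² for every u ∈ H^1_0.
The interval has length L = 2, and Poincaré/coercivity depend only on L. Here a(u, u) = ∫(u')² + (-7/3)·∫u².
Here c = -7/3 < 0 with |c| < (π/L)² = π^2/4, so coercivity still holds. The condition a(u,u) ≥ α||u||_{H^1}² reads (1−α)∫(u')² ≥ (α−c)∫u². Any admissible α is ≤ 1 (rapidly oscillating u have ∫u²/∫(u')² → 0), and α = 1 would force 0 ≥ (1−c)∫u², impossible since c < 1; so 1−α > 0. By the sharp Poincaré inequality on H^1_0 of an interval of length L, ∫(u')² ≥ (π/L)²∫u² with equality for the first sine mode sin(π(x−x₀)/L) (x₀ the left endpoint), so the inequality holds for all u iff (1−α)(π/L)² ≥ α − c, i.e. α ≤ ((π/L)² + c)/((π/L)² + 1) = (1 + c(L/π)²)/(1 + (L/π)²). (Direct route, valid since c ≤ 0: Poincaré gives c∫u² ≥ c(L/π)²∫(u')², so a(u,u) ≥ (1 + c(L/π)²)∫(u')², while ||u||_{H^1}² ≤ (1 + (L/π)²)∫(u')²; dividing yields the same α.) With (π/L)² = π^2/4 and c = -7/3, the largest admissible constant is α = ((π/L)² + c)/((π/L)² + 1).
Simplifying, α = (-28/3 + π^2)/(4 + π^2).


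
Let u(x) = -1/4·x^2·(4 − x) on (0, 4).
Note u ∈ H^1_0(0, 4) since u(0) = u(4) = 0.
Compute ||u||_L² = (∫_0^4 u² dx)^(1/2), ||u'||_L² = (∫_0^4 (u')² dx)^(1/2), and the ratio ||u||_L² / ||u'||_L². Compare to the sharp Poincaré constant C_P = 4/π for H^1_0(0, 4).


||u||_L² / ||u'||_L² = 2*sqrt(14)/7 < C_P = 4/π.

u(x) = -1/4·x^2·(4 − x), so u'(x) = x*(3*x - 8)/4.
u(x) = -1/4·x^2·(4 − x) vanishes at x = 0 and x = 4, so u ∈ H^1_0(0, 4). Differentiate via the product rule and integrate the resulting polynomials term by term.
  ∫_0^4 u² dx = ∫_0^4 (x^6/16 - x^5/2 + x^4) dx. Term by term:
    ∫_0^4 x^6/16 dx = 1024/7;  ∫_0^4 -x^5/2 dx = -1024/3;  ∫_0^4 x^4 dx = 1024/5.
  Sum: 1024/7 − 1024/3 + 1024/5 = 1024/105.
  ∫_0^4 (u')² dx = ∫_0^4 (9*x^4/16 - 3*x^3 + 4*x^2) dx. Term by term:
    ∫_0^4 9*x^4/16 dx = 576/5;  ∫_0^4 -3*x^3 dx = -192;  ∫_0^4 4*x^2 dx = 256/3.
  Sum: 576/5 − 192 + 256/3 = 128/15.
∫_0^4 u² dx = 1024/105, so ||u||_L² = 32*sqrt(105)/105.
∫_0^4 (u')² dx = 128/15, so ||u'||_L² = 8*sqrt(30)/15.
Ratio ||u||_L² / ||u'||_L² = 2*sqrt(14)/7.
Sharp Poincaré constant on H^1_0(0, 4) is C_P = L/π = 4/π, achieved by sin(π/4·x).
A polynomial bump cannot attain the sharp Poincaré constant (only the first sine eigenfunction does), so the ratio is strictly less than C_P, consistent with ||u||_L² ≤ C_P ||u'||_L².


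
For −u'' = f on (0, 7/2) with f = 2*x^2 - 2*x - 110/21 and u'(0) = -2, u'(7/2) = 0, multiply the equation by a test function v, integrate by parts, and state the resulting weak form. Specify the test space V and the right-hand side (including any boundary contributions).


V = H^1(0, 7/2) (v unrestricted at boundary; u is determined up to an additive constant); weak form: ∫_0^7/2 u'v' dx = ∫_0^7/2 (2*x^2 - 2*x - 110/21) v dx + 2·v(0) for all v ∈ V.

Multiply both sides by a test function v and integrate from 0 to 7/2:
  ∫_0^7/2 −u''(x) v(x) dx = ∫_0^7/2 f(x) v(x) dx.
Integrate the LHS by parts once:
  ∫_0^7/2 −u'' v dx = −[u'(x) v(x)]_0^7/2 + ∫_0^7/2 u'(x) v'(x) dx.
Thus ∫_0^7/2 u'(x) v'(x) dx = ∫_0^7/2 f(x) v(x) dx + [u'(x) v(x)]_0^7/2.
Choose V so that boundary terms are either known or forced to vanish.
u has inhomogeneous Neumann u'(0) = -2, u'(7/2) = 0. [u' v]_0^7/2 = (0)·v(7/2) − (-2)·v(0) = 2·v(0). Take V = H^1(0, 7/2); boundary term becomes part of RHS.
Weak formulation: find u (satisfying any essential BC) such that ∫_0^7/2 u'(x) v'(x) dx = ∫_0^7/2 f v dx + 2·v(0) for all v ∈ V (Neumann data are natural BCs: they enter the RHS as boundary terms).
Substituting f(x) = 2*x^2 - 2*x - 110/21, the right-hand side is ∫_0^7/2 (2*x^2 - 2*x - 110/21) v dx + 2·v(0).
Compatibility check (pure Neumann): taking v ≡ 1 ∈ V gives 0 = ∫_0^7/2 f dx + (0) − (-2), i.e. ∫_0^7/2 f dx must equal u'(0) − u'(7/2) = -2. Indeed ∫_0^7/2 (2*x^2 - 2*x - 110/21) dx = -2, so the data are compatible. The solution is then unique only up to an additive constant (fix it e.g. by requiring ∫_0^7/2 u dx = 0).


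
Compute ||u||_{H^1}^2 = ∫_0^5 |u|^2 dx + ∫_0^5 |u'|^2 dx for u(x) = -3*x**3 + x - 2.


||u||_{H^1}^2 = 3117725/21

The H^1 norm (squared) on an interval (0, L) is
  ||u||_{H^1}^2 = ∫_0^L u(x)^2 dx + ∫_0^L u'(x)^2 dx.
Compute u'(x) = 1 - 9*x**2.
Then u(x)^2 = 9*x**6 - 6*x**4 + 12*x**3 + x**2 - 4*x + 4 and u'(x)^2 = 81*x**4 - 18*x**2 + 1.
Integrate each monomial from 0 to 5 using ∫_0^5 c·x^n dx = c·5^(n+1)/(n+1):
  ∫_0^5 u(x)^2 dx = ∫_0^5 (9*x^6 - 6*x^4 + 12*x^3 + x^2 - 4*x + 4) dx. Term by term:
    ∫_0^5 9*x^6 dx = 703125/7;  ∫_0^5 -6*x^4 dx = -3750;  ∫_0^5 12*x^3 dx = 1875;
    ∫_0^5 x^2 dx = 125/3;  ∫_0^5 -4*x dx = -50;  ∫_0^5 4 dx = 20.
  Sum: 703125/7 − 3750 + 1875 + 125/3 − 50 + 20 = 2070245/21.
  ∫_0^5 u'(x)^2 dx = ∫_0^5 (81*x^4 - 18*x^2 + 1) dx. Term by term:
    ∫_0^5 81*x^4 dx = 50625;  ∫_0^5 -18*x^2 dx = -750;  ∫_0^5 1 dx = 5.
  Sum: 50625 − 750 + 5 = 49880.
Adding: ||u||_{H^1}^2 = 2070245/21 + 49880 = 3117725/21.
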